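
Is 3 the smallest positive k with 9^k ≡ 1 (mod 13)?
Powers of 9 mod 13: 9^1≡9, 9^2≡3, 9^3≡1. First k with 9^k≡1 is k=3. Yes, ord_13(9) = 3.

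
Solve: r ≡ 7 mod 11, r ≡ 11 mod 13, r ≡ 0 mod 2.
M = 11 × 13 × 2 = 286. M₁ = 26, y₁ ≡ 3 mod 11. M₂ = 22, y₂ ≡ 3 mod 13. M₃ = 143, y₃ ≡ 1 mod 2. r = 7×26×3 + 11×22×3 + 0×143×1 ≡ 128 mod 286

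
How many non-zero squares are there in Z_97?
For prime 97, there are (p-1)/2 = (97-1)/2 = 48 quadratic residues (excluding 0).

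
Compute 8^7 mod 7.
Using Fermat: 8^{6} ≡ 1 (mod 7). 7 ≡ 1 (mod 6). So 8^{7} ≡ 8^{1} ≡ 1 (mod 7)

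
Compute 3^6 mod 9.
By repeated squaring mod 9: 3^{1}≡3, 3^{2}≡0, 3^{4}≡0. Then 3^{6} = 3^{4+2} ≡ 0 × 0 ≡ 0 mod 9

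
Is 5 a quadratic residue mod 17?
By Euler's criterion: 5^{8} ≡ 16 mod 17. Since this equals -1 (≡ 16), 5 is not a QR.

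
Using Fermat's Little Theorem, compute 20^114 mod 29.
By Fermat: 20^{28} ≡ 1 mod 29. 114 = 4×28 + 2. So 20^{114} ≡ 20^{2} ≡ 23 mod 29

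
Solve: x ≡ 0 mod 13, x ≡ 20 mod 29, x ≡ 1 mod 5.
M = 13 × 29 × 5 = 1885. M₁ = 145, y₁ ≡ 7 mod 13. M₂ = 65, y₂ ≡ 25 mod 29. M₃ = 377, y₃ ≡ 3 mod 5. x = 0×145×7 + 20×65×25 + 1×377×3 ≡ 1586 mod 1885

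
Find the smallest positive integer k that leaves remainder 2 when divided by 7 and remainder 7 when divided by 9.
M = 7 × 9 = 63. M₁ = 9, y₁ ≡ 4 (mod 7). M₂ = 7, y₂ ≡ 4 (mod 9). k = 2×9×4 + 7×7×4 ≡ 16 (mod 63)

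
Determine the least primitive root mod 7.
g = 3. For each prime q|6: 3^{3}≡6, 3^{2}≡2, none ≡ 1, so ord_7(3) = 6 and 3 is a primitive root.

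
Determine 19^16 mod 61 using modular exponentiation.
By repeated squaring (mod 61): 19^{1}≡19, 19^{2}≡56, 19^{4}≡25, 19^{8}≡15, 19^{16}≡42. So 19^{16} ≡ 42 (mod 61)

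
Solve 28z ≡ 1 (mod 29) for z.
Since 29 is prime, by Fermat 28^(-1) ≡ 28^{27} ≡ 28 (mod 29). Verify: 28 × 28 = 784 ≡ 1 (mod 29)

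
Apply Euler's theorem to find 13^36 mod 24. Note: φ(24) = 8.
By Euler: 13^{8} ≡ 1 mod 24 since gcd(13, 24) = 1. 36 = 4×8 + 4. So 13^{36} ≡ 13^{4} ≡ 1 mod 24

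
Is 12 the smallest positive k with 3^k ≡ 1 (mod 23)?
Powers of 3 mod 23: 3^1≡3, 3^2≡9, 3^3≡4, 3^4≡12, 3^5≡13, 3^6≡16, 3^7≡2, 3^8≡6, 3^9≡18, 3^10≡8, 3^11≡1. Already 3^11≡1, so the order is 11 < 12. No, the actual order is 11.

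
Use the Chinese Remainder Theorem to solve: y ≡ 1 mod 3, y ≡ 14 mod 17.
M = 3 × 17 = 51. M₁ = 17, y₁ ≡ 2 mod 3. M₂ = 3, y₂ ≡ 6 mod 17. y = 1×17×2 + 14×3×6 ≡ 31 mod 51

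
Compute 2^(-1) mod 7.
Since 7 is prime, by Fermat 2^(-1) ≡ 2^{5} ≡ 4 mod 7. Verify: 2 × 4 = 8 ≡ 1 mod 7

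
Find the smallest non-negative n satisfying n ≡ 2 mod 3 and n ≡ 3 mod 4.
M = 3 × 4 = 12. M₁ = 4, y₁ ≡ 1 mod 3. M₂ = 3, y₂ ≡ 3 mod 4. n = 2×4×1 + 3×3×3 ≡ 11 mod 12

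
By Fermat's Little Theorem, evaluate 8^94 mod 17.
By Fermat: 8^{16} ≡ 1 (mod 17). 94 = 5×16 + 14. So 8^{94} ≡ 8^{14} ≡ 4 (mod 17)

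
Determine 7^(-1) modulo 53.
Since 53 is prime, by Fermat 7^(-1) ≡ 7^{51} ≡ 38 mod 53. Verify: 7 × 38 = 266 ≡ 1 mod 53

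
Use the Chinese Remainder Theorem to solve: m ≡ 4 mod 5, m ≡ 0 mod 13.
M = 5 × 13 = 65. M₁ = 13, y₁ ≡ 2 mod 5. M₂ = 5, y₂ ≡ 8 mod 13. m = 4×13×2 + 0×5×8 ≡ 39 mod 65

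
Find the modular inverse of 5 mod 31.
Since 31 is prime, by Fermat 5^(-1) ≡ 5^{29} ≡ 25 mod 31. Verify: 5 × 25 = 125 ≡ 1 mod 31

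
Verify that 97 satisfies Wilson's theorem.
(96)! mod 97 = 96. Since this equals -1 mod 97, Wilson confirms 97 is prime.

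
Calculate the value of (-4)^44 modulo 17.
Using Fermat: (-4)^{16} ≡ 1 mod 17. 44 ≡ 12 mod 16. So (-4)^{44} ≡ (-4)^{12} ≡ 1 mod 17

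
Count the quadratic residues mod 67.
The squaring map on Z_67* is 2-to-1, so there are (66)/2 = 33 QRs.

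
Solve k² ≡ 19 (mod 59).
The square roots of 19 mod 59 are 45 and 14. Verify: 45² = 2025 ≡ 19 (mod 59)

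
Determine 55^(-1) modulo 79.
Since 79 is prime, by Fermat 55^(-1) ≡ 55^{77} ≡ 23 mod 79. Verify: 55 × 23 = 1265 ≡ 1 mod 79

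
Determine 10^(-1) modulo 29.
Since 29 is prime, by Fermat 10^(-1) ≡ 10^{27} ≡ 3 (mod 29). Verify: 10 × 3 = 30 ≡ 1 (mod 29)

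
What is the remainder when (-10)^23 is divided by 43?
By repeated squaring (mod 43): (-10)^{1}≡33, (-10)^{2}≡14, (-10)^{4}≡24, (-10)^{8}≡17, (-10)^{16}≡31. Then (-10)^{23} = (-10)^{16+4+2+1} ≡ 31 × 24 × 14 × 33 ≡ 29 (mod 43)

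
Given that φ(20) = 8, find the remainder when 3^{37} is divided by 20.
By Euler: 3^{8} ≡ 1 mod 20 since gcd(3, 20) = 1. 37 = 4×8 + 5. So 3^{37} ≡ 3^{5} ≡ 3 mod 20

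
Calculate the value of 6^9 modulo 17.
By repeated squaring mod 17: 6^{1}≡6, 6^{2}≡2, 6^{4}≡4, 6^{8}≡16. Then 6^{9} = 6^{8+1} ≡ 16 × 6 ≡ 11 mod 17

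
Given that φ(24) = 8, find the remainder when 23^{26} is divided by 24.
By Euler: 23^{8} ≡ 1 (mod 24) since gcd(23, 24) = 1. 26 = 3×8 + 2. So 23^{26} ≡ 23^{2} ≡ 1 (mod 24)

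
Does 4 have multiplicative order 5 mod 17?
Powers of 4 mod 17: 4^1≡4, 4^2≡16, 4^3≡13, 4^4≡1. Already 4^4≡1, so the order is 4 < 5. No, the actual order is 4.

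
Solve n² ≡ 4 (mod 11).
The square roots of 4 mod 11 are 9 and 2. Verify: 9² = 81 ≡ 4 (mod 11)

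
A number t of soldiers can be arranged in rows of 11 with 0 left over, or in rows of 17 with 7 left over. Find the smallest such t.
M = 11 × 17 = 187. M₁ = 17, y₁ ≡ 2 (mod 11). M₂ = 11, y₂ ≡ 14 (mod 17). t = 0×17×2 + 7×11×14 ≡ 143 (mod 187)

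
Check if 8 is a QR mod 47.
By Euler's criterion: 8^{23} ≡ 1 (mod 47). Since this equals 1, 8 is a QR.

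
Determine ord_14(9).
Powers of 9 mod 14: 9^1≡9, 9^2≡11, 9^3≡1. So the order of 9 is 3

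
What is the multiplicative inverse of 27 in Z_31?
Since 31 is prime, by Fermat 27^(-1) ≡ 27^{29} ≡ 23 mod 31. Verify: 27 × 23 = 621 ≡ 1 mod 31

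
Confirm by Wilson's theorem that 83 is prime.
(82)! mod 83 = 82. Since this equals -1 mod 83, Wilson confirms 83 is prime.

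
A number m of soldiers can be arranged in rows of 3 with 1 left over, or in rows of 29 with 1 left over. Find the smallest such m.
M = 3 × 29 = 87. M₁ = 29, y₁ ≡ 2 mod 3. M₂ = 3, y₂ ≡ 10 mod 29. m = 1×29×2 + 1×3×10 ≡ 1 mod 87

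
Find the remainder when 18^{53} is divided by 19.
By Fermat: 18^{18} ≡ 1 mod 19. 53 = 2×18 + 17. So 18^{53} ≡ 18^{17} ≡ 18 mod 19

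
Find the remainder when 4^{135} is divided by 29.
By Fermat: 4^{28} ≡ 1 (mod 29). 135 = 4×28 + 23. So 4^{135} ≡ 4^{23} ≡ 13 (mod 29)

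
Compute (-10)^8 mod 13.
By repeated squaring (mod 13): (-10)^{1}≡3, (-10)^{2}≡9, (-10)^{4}≡3, (-10)^{8}≡9. So (-10)^{8} ≡ 9 (mod 13)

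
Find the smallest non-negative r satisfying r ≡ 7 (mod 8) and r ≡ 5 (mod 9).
M = 8 × 9 = 72. M₁ = 9, y₁ ≡ 1 (mod 8). M₂ = 8, y₂ ≡ 8 (mod 9). r = 7×9×1 + 5×8×8 ≡ 23 (mod 72)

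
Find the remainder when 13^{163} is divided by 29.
By Fermat: 13^{28} ≡ 1 mod 29. 163 = 5×28 + 23. So 13^{163} ≡ 13^{23} ≡ 5 mod 29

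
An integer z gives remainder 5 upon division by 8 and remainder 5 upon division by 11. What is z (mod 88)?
M = 8 × 11 = 88. M₁ = 11, y₁ ≡ 3 (mod 8). M₂ = 8, y₂ ≡ 7 (mod 11). z = 5×11×3 + 5×8×7 ≡ 5 (mod 88)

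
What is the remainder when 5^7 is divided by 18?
By repeated squaring mod 18: 5^{1}≡5, 5^{2}≡7, 5^{4}≡13. Then 5^{7} = 5^{4+2+1} ≡ 13 × 7 × 5 ≡ 5 mod 18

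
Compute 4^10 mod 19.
By repeated squaring (mod 19): 4^{1}≡4, 4^{2}≡16, 4^{4}≡9, 4^{8}≡5. Then 4^{10} = 4^{8+2} ≡ 5 × 16 ≡ 4 (mod 19)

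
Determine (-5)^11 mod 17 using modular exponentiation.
By repeated squaring mod 17: (-5)^{1}≡12, (-5)^{2}≡8, (-5)^{4}≡13, (-5)^{8}≡16. Then (-5)^{11} = (-5)^{8+2+1} ≡ 16 × 8 × 12 ≡ 6 mod 17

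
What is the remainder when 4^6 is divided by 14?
By repeated squaring mod 14: 4^{1}≡4, 4^{2}≡2, 4^{4}≡4. Then 4^{6} = 4^{4+2} ≡ 4 × 2 ≡ 8 mod 14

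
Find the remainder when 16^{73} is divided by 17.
By Fermat: 16^{16} ≡ 1 (mod 17). 73 = 4×16 + 9. So 16^{73} ≡ 16^{9} ≡ 16 (mod 17)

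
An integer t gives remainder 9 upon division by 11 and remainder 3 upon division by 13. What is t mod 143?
M = 11 × 13 = 143. M₁ = 13, y₁ ≡ 6 mod 11. M₂ = 11, y₂ ≡ 6 mod 13. t = 9×13×6 + 3×11×6 ≡ 42 mod 143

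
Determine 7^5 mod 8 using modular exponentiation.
By repeated squaring mod 8: 7^{1}≡7, 7^{2}≡1, 7^{4}≡1. Then 7^{5} = 7^{4+1} ≡ 1 × 7 ≡ 7 mod 8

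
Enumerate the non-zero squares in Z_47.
Quadratic residues modulo 47: {1, 2, 3, 4, 6, 7, 8, 9, 12, 14, 16, 17, 18, 21, 24, 25, 27, 28, 32, 34, 36, 37, 42}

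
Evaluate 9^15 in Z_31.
By repeated squaring mod 31: 9^{1}≡9, 9^{2}≡19, 9^{4}≡20, 9^{8}≡28. Then 9^{15} = 9^{8+4+2+1} ≡ 28 × 20 × 19 × 9 ≡ 1 mod 31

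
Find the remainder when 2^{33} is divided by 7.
By Fermat: 2^{6} ≡ 1 mod 7. 33 = 5×6 + 3. So 2^{33} ≡ 2^{3} ≡ 1 mod 7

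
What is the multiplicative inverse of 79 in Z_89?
Since 89 is prime, by Fermat 79^(-1) ≡ 79^{87} ≡ 80 mod 89. Verify: 79 × 80 = 6320 ≡ 1 mod 89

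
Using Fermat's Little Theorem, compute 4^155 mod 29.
By Fermat: 4^{28} ≡ 1 (mod 29). 155 = 5×28 + 15. So 4^{155} ≡ 4^{15} ≡ 4 (mod 29)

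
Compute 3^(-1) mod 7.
Since 7 is prime, by Fermat 3^(-1) ≡ 3^{5} ≡ 5 mod 7. Verify: 3 × 5 = 15 ≡ 1 mod 7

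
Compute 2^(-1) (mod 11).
Since 11 is prime, by Fermat 2^(-1) ≡ 2^{9} ≡ 6 (mod 11). Verify: 2 × 6 = 12 ≡ 1 (mod 11)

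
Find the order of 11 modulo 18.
Powers of 11 mod 18: 11^1≡11, 11^2≡13, 11^3≡17, 11^4≡7, 11^5≡5, 11^6≡1. ord_18(11) = 6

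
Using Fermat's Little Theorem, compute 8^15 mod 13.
By Fermat: 8^{12} ≡ 1 (mod 13). So 8^{15} = 8^{12} · 8^{3} ≡ 8^{3} ≡ 5 (mod 13)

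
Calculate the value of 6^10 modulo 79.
By repeated squaring (mod 79): 6^{1}≡6, 6^{2}≡36, 6^{4}≡32, 6^{8}≡76. Then 6^{10} = 6^{8+2} ≡ 76 × 36 ≡ 50 (mod 79)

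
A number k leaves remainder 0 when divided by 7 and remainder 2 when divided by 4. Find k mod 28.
M = 7 × 4 = 28. M₁ = 4, y₁ ≡ 2 mod 7. M₂ = 7, y₂ ≡ 3 mod 4. k = 0×4×2 + 2×7×3 ≡ 14 mod 28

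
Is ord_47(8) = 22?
Powers of 8 mod 47: 8^1≡8, 8^2≡17, 8^3≡42, 8^4≡7, 8^5≡9, 8^6≡25, 8^7≡12, 8^8≡2, 8^9≡16, 8^10≡34, 8^11≡37, 8^12≡14, 8^13≡18, 8^14≡3, 8^15≡24, 8^16≡4, 8^17≡32, 8^18≡21, 8^19≡27, 8^20≡28, 8^21≡36, 8^22≡6, 8^23≡1. 8^22≡6≢1, so ord ≠ 22. No, the actual order is 23.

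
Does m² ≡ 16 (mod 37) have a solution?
By Euler's criterion: 16^{18} ≡ 1 (mod 37). Since this equals 1, 16 is a QR.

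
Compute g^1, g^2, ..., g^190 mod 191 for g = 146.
146^1, 146^2, ..., 146^{190} mod 191: [146, 115, 173, 46, 31, 133, 127, 15, 89, 6, 112, 117, 83, 85, 186, 34, 189, 90, 152, 36, 99, 129, 116, 128, 161, 13, 179, 158, 148, 25, 21, 10, 123, 4, 11, 78, 119, 184, 124, 150, 126, 60, 165, 24, 66, 86, 141, 149, 171, 136, 183, 169, 35, 144, 14, 134, 82, 130, 71, 52, 143, 59, 19, 100, 84, 40, 110, 16, 44, 121, 94, 163, 114, 27, 122, 49, 87, 96, 73, 153, 182, 23, 111, 162, 159, 103, 140, 3, 56, 154, 137, 138, 93, 17, 190, 45, 76, 18, 145, 160, 58, 64, 176, 102, 185, 79, 74, 108, 106, 5, 157, 2, 101, 39, 155, 92, 62, 75, 63, 30, 178, 12, 33, 43, 166, 170, 181, 68, 187, 180, 113, 72, 7, 67, 41, 65, 131, 26, 167, 125, 105, 50, 42, 20, 55, 8, 22, 156, 47, 177, 57, 109, 61, 120, 139, 48, 132, 172, 91, 107, 151, 81, 175, 147, 70, 97, 28, 77, 164, 69, 142, 104, 95, 118, 38, 9, 168, 80, 29, 32, 88, 51, 188, 135, 37, 54, 53, 98, 174, 1]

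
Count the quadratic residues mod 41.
For prime 41, there are (p-1)/2 = (41-1)/2 = 20 quadratic residues (excluding 0).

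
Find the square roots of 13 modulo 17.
The square roots of 13 mod 17 are 8 and 9. Verify: 8² = 64 ≡ 13 mod 17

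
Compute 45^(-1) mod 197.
Since 197 is prime, by Fermat 45^(-1) ≡ 45^{195} ≡ 162 mod 197. Verify: 45 × 162 = 7290 ≡ 1 mod 197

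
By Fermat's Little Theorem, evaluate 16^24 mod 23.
By Fermat: 16^{22} ≡ 1 (mod 23). So 16^{24} = 16^{22} · 16^{2} ≡ 16^{2} ≡ 3 (mod 23)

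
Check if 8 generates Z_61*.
8^{20} ≡ 1 (mod 61) and 20 < 60, so ord_61(8) = 20 ≠ 60 and 8 is not a primitive root.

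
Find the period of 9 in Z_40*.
Powers of 9 mod 40: 9^1≡9, 9^2≡1. ord_40(9) = 2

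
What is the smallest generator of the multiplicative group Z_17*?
g = 3. Powers: [3, 9, 10, 13, 5, 15, 11, 16, 14, 8, ...] generates all 16 non-zero residues.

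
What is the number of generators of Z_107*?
There are φ(107-1) = φ(106) = 52 primitive roots modulo 107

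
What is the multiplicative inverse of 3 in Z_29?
Since 29 is prime, by Fermat 3^(-1) ≡ 3^{27} ≡ 10 mod 29. Verify: 3 × 10 = 30 ≡ 1 mod 29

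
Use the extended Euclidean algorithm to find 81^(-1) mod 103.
Extended GCD: 81(14) + 103(-11) = 1. So 81^(-1) ≡ 14 mod 103. Verify: 81 × 14 = 1134 ≡ 1 mod 103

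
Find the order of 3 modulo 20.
Powers of 3 mod 20: 3^1≡3, 3^2≡9, 3^3≡7, 3^4≡1. Order = 4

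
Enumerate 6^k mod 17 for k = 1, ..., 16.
6^1, 6^2, ..., 6^{16} mod 17: [6, 2, 12, 4, 7, 8, 14, 16, 11, 15, 5, 13, 10, 9, 3, 1]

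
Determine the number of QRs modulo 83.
For prime 83, there are (p-1)/2 = (83-1)/2 = 41 quadratic residues (excluding 0).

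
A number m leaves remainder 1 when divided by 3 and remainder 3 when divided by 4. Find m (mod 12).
M = 3 × 4 = 12. M₁ = 4, y₁ ≡ 1 (mod 3). M₂ = 3, y₂ ≡ 3 (mod 4). m = 1×4×1 + 3×3×3 ≡ 7 (mod 12)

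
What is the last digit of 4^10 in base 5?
Using Fermat: 4^{4} ≡ 1 mod 5. 10 ≡ 2 mod 4. So 4^{10} ≡ 4^{2} ≡ 1 mod 5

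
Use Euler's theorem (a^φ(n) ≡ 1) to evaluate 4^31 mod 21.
By Euler: 4^{12} ≡ 1 (mod 21) since gcd(4, 21) = 1. 31 = 2×12 + 7. So 4^{31} ≡ 4^{7} ≡ 4 (mod 21)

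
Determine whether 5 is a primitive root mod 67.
5^{22} ≡ 1 (mod 67) and 22 < 66, so ord_67(5) = 22 ≠ 66 and 5 is not a primitive root.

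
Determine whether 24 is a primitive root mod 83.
ord_83(24) divides 82. For each prime q|82: 24^{41}≡82, 24^{2}≡78, none ≡ 1. So 24 has order 82 and is a primitive root mod 83.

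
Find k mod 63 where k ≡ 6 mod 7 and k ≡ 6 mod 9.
M = 7 × 9 = 63. M₁ = 9, y₁ ≡ 4 mod 7. M₂ = 7, y₂ ≡ 4 mod 9. k = 6×9×4 + 6×7×4 ≡ 6 mod 63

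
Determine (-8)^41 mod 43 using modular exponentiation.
By repeated squaring (mod 43): (-8)^{1}≡35, (-8)^{2}≡21, (-8)^{4}≡11, (-8)^{8}≡35, (-8)^{16}≡21, (-8)^{32}≡11. Then (-8)^{41} = (-8)^{32+8+1} ≡ 11 × 35 × 35 ≡ 16 (mod 43)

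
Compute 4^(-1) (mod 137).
Since 137 is prime, by Fermat 4^(-1) ≡ 4^{135} ≡ 103 (mod 137). Verify: 4 × 103 = 412 ≡ 1 (mod 137)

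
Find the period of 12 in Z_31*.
Powers of 12 mod 31: 12^1≡12, 12^2≡20, 12^3≡23, 12^4≡28, 12^5≡26, 12^6≡2, 12^7≡24, 12^8≡9, 12^9≡15, 12^10≡25, 12^11≡21, 12^12≡4, 12^13≡17, 12^14≡18, 12^15≡30, 12^16≡19, 12^17≡11, 12^18≡8, 12^19≡3, 12^20≡5, 12^21≡29, 12^22≡7, 12^23≡22, 12^24≡16, 12^25≡6, 12^26≡10, 12^27≡27, 12^28≡14, 12^29≡13, 12^30≡1. So the order of 12 is 30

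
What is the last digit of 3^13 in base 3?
By repeated squaring (mod 3): 3^{1}≡0, 3^{2}≡0, 3^{4}≡0, 3^{8}≡0. Then 3^{13} = 3^{8+4+1} ≡ 0 × 0 × 0 ≡ 0 (mod 3)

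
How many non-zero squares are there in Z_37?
For prime 37, there are (p-1)/2 = (37-1)/2 = 18 quadratic residues (excluding 0).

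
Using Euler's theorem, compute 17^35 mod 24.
By Euler: 17^{8} ≡ 1 mod 24 since gcd(17, 24) = 1. 35 = 4×8 + 3. So 17^{35} ≡ 17^{3} ≡ 17 mod 24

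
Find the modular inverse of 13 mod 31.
Since 31 is prime, by Fermat 13^(-1) ≡ 13^{29} ≡ 12 mod 31. Verify: 13 × 12 = 156 ≡ 1 mod 31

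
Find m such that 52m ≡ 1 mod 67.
Since 67 is prime, by Fermat 52^(-1) ≡ 52^{65} ≡ 58 mod 67. Verify: 52 × 58 = 3016 ≡ 1 mod 67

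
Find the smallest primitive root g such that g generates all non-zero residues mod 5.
g = 2. Powers: [2, 4, 3, 1] generates all 4 non-zero residues.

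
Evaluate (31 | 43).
(31/43) = 31^{21} mod 43 = 1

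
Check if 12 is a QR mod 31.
By Euler's criterion: 12^{15} ≡ 30 (mod 31). Since this equals -1 (≡ 30), 12 is not a QR.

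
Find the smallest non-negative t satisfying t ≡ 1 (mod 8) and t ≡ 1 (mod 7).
M = 8 × 7 = 56. M₁ = 7, y₁ ≡ 7 (mod 8). M₂ = 8, y₂ ≡ 1 (mod 7). t = 1×7×7 + 1×8×1 ≡ 1 (mod 56)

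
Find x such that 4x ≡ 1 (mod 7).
Since 7 is prime, by Fermat 4^(-1) ≡ 4^{5} ≡ 2 (mod 7). Verify: 4 × 2 = 8 ≡ 1 (mod 7)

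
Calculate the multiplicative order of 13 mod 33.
Powers of 13 mod 33: 13^1≡13, 13^2≡4, 13^3≡19, 13^4≡16, 13^5≡10, 13^6≡31, 13^7≡7, 13^8≡25, 13^9≡28, 13^10≡1. Order = 10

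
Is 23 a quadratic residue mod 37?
By Euler's criterion: 23^{18} ≡ 36 mod 37. Since this equals -1 (≡ 36), 23 is not a QR.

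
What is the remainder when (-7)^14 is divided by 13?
Using Fermat: (-7)^{12} ≡ 1 mod 13. 14 ≡ 2 mod 12. So (-7)^{14} ≡ (-7)^{2} ≡ 10 mod 13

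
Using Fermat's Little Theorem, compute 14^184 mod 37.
By Fermat: 14^{36} ≡ 1 mod 37. 184 ≡ 4 mod 36. So 14^{184} ≡ 14^{4} ≡ 10 mod 37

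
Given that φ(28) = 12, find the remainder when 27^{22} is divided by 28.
By Euler: 27^{12} ≡ 1 mod 28 since gcd(27, 28) = 1. 22 = 1×12 + 10. So 27^{22} ≡ 27^{10} ≡ 1 mod 28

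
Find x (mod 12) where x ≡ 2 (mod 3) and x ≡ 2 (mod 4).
M = 3 × 4 = 12. M₁ = 4, y₁ ≡ 1 (mod 3). M₂ = 3, y₂ ≡ 3 (mod 4). x = 2×4×1 + 2×3×3 ≡ 2 (mod 12)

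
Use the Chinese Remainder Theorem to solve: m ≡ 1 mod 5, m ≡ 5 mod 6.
M = 5 × 6 = 30. M₁ = 6, y₁ ≡ 1 mod 5. M₂ = 5, y₂ ≡ 5 mod 6. m = 1×6×1 + 5×5×5 ≡ 11 mod 30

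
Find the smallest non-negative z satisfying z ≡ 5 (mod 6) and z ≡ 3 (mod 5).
M = 6 × 5 = 30. M₁ = 5, y₁ ≡ 5 (mod 6). M₂ = 6, y₂ ≡ 1 (mod 5). z = 5×5×5 + 3×6×1 ≡ 23 (mod 30)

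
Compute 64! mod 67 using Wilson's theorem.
(66)! = (64)! × (65) × (66) ≡ -1 mod 67. So (64)! ≡ -1 × [(66)(65)]^(-1) ≡ 33 mod 67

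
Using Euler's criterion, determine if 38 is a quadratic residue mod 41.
By Euler's criterion: 38^{20} ≡ 40 mod 41. Since this equals -1 (≡ 40), 38 is not a QR.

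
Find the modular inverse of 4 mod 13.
Since 13 is prime, by Fermat 4^(-1) ≡ 4^{11} ≡ 10 (mod 13). Verify: 4 × 10 = 40 ≡ 1 (mod 13)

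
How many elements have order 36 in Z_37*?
Number of primitive roots mod 37 = φ(p-1) = φ(36) = 12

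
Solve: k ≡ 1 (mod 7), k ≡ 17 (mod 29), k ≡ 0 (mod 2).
M = 7 × 29 × 2 = 406. M₁ = 58, y₁ ≡ 4 (mod 7). M₂ = 14, y₂ ≡ 27 (mod 29). M₃ = 203, y₃ ≡ 1 (mod 2). k = 1×58×4 + 17×14×27 + 0×203×1 ≡ 162 (mod 406)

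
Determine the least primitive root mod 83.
g = 2. Powers: [2, 4, 8, 16, 32, 64, 45, 7, ...] generates all 82 non-zero residues.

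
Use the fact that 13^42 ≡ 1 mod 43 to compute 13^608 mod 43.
By Fermat: 13^{42} ≡ 1 mod 43. 608 ≡ 20 mod 42. So 13^{608} ≡ 13^{20} ≡ 10 mod 43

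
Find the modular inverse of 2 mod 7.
Since 7 is prime, by Fermat 2^(-1) ≡ 2^{5} ≡ 4 mod 7. Verify: 2 × 4 = 8 ≡ 1 mod 7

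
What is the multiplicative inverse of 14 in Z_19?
Since 19 is prime, by Fermat 14^(-1) ≡ 14^{17} ≡ 15 mod 19. Verify: 14 × 15 = 210 ≡ 1 mod 19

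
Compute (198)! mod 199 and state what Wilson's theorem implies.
(198)! mod 199 = 198. Since this equals -1 (mod 199), Wilson confirms 199 is prime.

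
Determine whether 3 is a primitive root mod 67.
3^{22} ≡ 1 (mod 67) and 22 < 66, so ord_67(3) = 22 ≠ 66 and 3 is not a primitive root.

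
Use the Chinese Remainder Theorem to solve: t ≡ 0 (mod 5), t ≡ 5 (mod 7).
M = 5 × 7 = 35. M₁ = 7, y₁ ≡ 3 (mod 5). M₂ = 5, y₂ ≡ 3 (mod 7). t = 0×7×3 + 5×5×3 ≡ 5 (mod 35)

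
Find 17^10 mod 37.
By repeated squaring mod 37: 17^{1}≡17, 17^{2}≡30, 17^{4}≡12, 17^{8}≡33. Then 17^{10} = 17^{8+2} ≡ 33 × 30 ≡ 28 mod 37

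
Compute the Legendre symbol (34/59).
(34/59) = 34^{29} mod 59 = -1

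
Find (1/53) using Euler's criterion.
(1/53) = 1^{26} mod 53 = 1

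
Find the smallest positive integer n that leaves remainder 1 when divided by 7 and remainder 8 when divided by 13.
M = 7 × 13 = 91. M₁ = 13, y₁ ≡ 6 mod 7. M₂ = 7, y₂ ≡ 2 mod 13. n = 1×13×6 + 8×7×2 ≡ 8 mod 91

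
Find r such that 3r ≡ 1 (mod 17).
Since 17 is prime, by Fermat 3^(-1) ≡ 3^{15} ≡ 6 (mod 17). Verify: 3 × 6 = 18 ≡ 1 (mod 17)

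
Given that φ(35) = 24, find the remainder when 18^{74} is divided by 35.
By Euler: 18^{24} ≡ 1 (mod 35) since gcd(18, 35) = 1. 74 = 3×24 + 2. So 18^{74} ≡ 18^{2} ≡ 9 (mod 35)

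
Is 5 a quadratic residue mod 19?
By Euler's criterion: 5^{9} ≡ 1 mod 19. Since this equals 1, 5 is a QR.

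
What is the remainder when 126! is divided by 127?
By Wilson's theorem, (126)! ≡ -1 ≡ 126 mod 127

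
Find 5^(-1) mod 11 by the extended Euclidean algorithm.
Extended GCD: 5(-2) + 11(1) = 1. So 5^(-1) ≡ -2 ≡ 9 mod 11. Verify: 5 × 9 = 45 ≡ 1 mod 11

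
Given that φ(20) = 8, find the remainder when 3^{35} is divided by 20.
By Euler: 3^{8} ≡ 1 (mod 20) since gcd(3, 20) = 1. 35 = 4×8 + 3. So 3^{35} ≡ 3^{3} ≡ 7 (mod 20)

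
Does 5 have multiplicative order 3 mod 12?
Powers of 5 mod 12: 5^1≡5, 5^2≡1. Already 5^2≡1, so the order is 2 < 3. No, the actual order is 2.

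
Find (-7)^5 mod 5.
Using Fermat: (-7)^{4} ≡ 1 mod 5. 5 ≡ 1 mod 4. So (-7)^{5} ≡ (-7)^{1} ≡ 3 mod 5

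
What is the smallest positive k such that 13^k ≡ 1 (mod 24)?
Powers of 13 mod 24: 13^1≡13, 13^2≡1. So the order of 13 is 2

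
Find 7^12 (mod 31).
By repeated squaring (mod 31): 7^{1}≡7, 7^{2}≡18, 7^{4}≡14, 7^{8}≡10. Then 7^{12} = 7^{8+4} ≡ 10 × 14 ≡ 16 (mod 31)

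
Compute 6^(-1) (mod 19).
Since 19 is prime, by Fermat 6^(-1) ≡ 6^{17} ≡ 16 (mod 19). Verify: 6 × 16 = 96 ≡ 1 (mod 19)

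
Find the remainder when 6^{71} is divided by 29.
By Fermat: 6^{28} ≡ 1 mod 29. 71 = 2×28 + 15. So 6^{71} ≡ 6^{15} ≡ 6 mod 29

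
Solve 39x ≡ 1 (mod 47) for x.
Since 47 is prime, by Fermat 39^(-1) ≡ 39^{45} ≡ 41 (mod 47). Verify: 39 × 41 = 1599 ≡ 1 (mod 47)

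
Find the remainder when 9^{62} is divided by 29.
By Fermat: 9^{28} ≡ 1 mod 29. 62 = 2×28 + 6. So 9^{62} ≡ 9^{6} ≡ 16 mod 29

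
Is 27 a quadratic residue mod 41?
By Euler's criterion: 27^{20} ≡ 40 mod 41. Since this equals -1 (≡ 40), 27 is not a QR.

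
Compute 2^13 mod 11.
Using Fermat: 2^{10} ≡ 1 (mod 11). 13 ≡ 3 (mod 10). So 2^{13} ≡ 2^{3} ≡ 8 (mod 11)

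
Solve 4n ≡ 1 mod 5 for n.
Since 5 is prime, by Fermat 4^(-1) ≡ 4^{3} ≡ 4 mod 5. Verify: 4 × 4 = 16 ≡ 1 mod 5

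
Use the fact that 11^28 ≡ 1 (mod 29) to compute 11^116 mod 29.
By Fermat: 11^{28} ≡ 1 (mod 29). 116 = 4×28 + 4. So 11^{116} ≡ 11^{4} ≡ 25 (mod 29)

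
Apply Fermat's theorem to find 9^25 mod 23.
By Fermat: 9^{22} ≡ 1 mod 23. So 9^{25} = 9^{22} · 9^{3} ≡ 9^{3} ≡ 16 mod 23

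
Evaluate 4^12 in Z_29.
By repeated squaring mod 29: 4^{1}≡4, 4^{2}≡16, 4^{4}≡24, 4^{8}≡25. Then 4^{12} = 4^{8+4} ≡ 25 × 24 ≡ 20 mod 29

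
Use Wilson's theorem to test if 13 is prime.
(12)! mod 13 = 12. Since 12 ≡ -1 mod 13, 13 is prime.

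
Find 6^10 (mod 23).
By repeated squaring (mod 23): 6^{1}≡6, 6^{2}≡13, 6^{4}≡8, 6^{8}≡18. Then 6^{10} = 6^{8+2} ≡ 18 × 13 ≡ 4 (mod 23)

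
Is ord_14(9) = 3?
Powers of 9 mod 14: 9^1≡9, 9^2≡11, 9^3≡1. First k with 9^k≡1 is k=3. Yes, ord_14(9) = 3.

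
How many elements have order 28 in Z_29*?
There are φ(29-1) = φ(28) = 12 primitive roots modulo 29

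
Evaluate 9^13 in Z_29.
By repeated squaring (mod 29): 9^{1}≡9, 9^{2}≡23, 9^{4}≡7, 9^{8}≡20. Then 9^{13} = 9^{8+4+1} ≡ 20 × 7 × 9 ≡ 13 (mod 29)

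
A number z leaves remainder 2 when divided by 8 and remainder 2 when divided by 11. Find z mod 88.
M = 8 × 11 = 88. M₁ = 11, y₁ ≡ 3 mod 8. M₂ = 8, y₂ ≡ 7 mod 11. z = 2×11×3 + 2×8×7 ≡ 2 mod 88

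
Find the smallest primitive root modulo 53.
g = 2. Powers: [2, 4, 8, 16, 32, 11, 22, ...] generates all 52 non-zero residues.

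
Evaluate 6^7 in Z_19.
By repeated squaring (mod 19): 6^{1}≡6, 6^{2}≡17, 6^{4}≡4. Then 6^{7} = 6^{4+2+1} ≡ 4 × 17 × 6 ≡ 9 (mod 19)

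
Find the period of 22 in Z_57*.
Powers of 22 mod 57: 22^1≡22, 22^2≡28, 22^3≡46, 22^4≡43, 22^5≡34, 22^6≡7, 22^7≡40, 22^8≡25, 22^9≡37, 22^10≡16, 22^11≡10, 22^12≡49, 22^13≡52, 22^14≡4, 22^15≡31, 22^16≡55, 22^17≡13, 22^18≡1. ord_57(22) = 18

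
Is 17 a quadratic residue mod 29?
By Euler's criterion: 17^{14} ≡ 28 mod 29. Since this equals -1 (≡ 28), 17 is not a QR.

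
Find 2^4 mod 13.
2^{4} = 16 ≡ 3 mod 13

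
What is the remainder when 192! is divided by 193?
By Wilson's theorem, (192)! ≡ -1 ≡ 192 mod 193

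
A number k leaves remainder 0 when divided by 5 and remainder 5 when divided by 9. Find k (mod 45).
M = 5 × 9 = 45. M₁ = 9, y₁ ≡ 4 (mod 5). M₂ = 5, y₂ ≡ 2 (mod 9). k = 0×9×4 + 5×5×2 ≡ 5 (mod 45)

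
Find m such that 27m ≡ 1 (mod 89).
Since 89 is prime, by Fermat 27^(-1) ≡ 27^{87} ≡ 33 (mod 89). Verify: 27 × 33 = 891 ≡ 1 (mod 89)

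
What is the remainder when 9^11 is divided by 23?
By repeated squaring (mod 23): 9^{1}≡9, 9^{2}≡12, 9^{4}≡6, 9^{8}≡13. Then 9^{11} = 9^{8+2+1} ≡ 13 × 12 × 9 ≡ 1 (mod 23)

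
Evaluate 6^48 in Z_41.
Using Fermat: 6^{40} ≡ 1 mod 41. 48 ≡ 8 mod 40. So 6^{48} ≡ 6^{8} ≡ 10 mod 41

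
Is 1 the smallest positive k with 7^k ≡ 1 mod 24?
Powers of 7 mod 24: 7^1≡7, 7^2≡1. 7^1≡7≢1, so ord ≠ 1. No, the actual order is 2.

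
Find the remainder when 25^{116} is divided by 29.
By Fermat: 25^{28} ≡ 1 (mod 29). 116 = 4×28 + 4. So 25^{116} ≡ 25^{4} ≡ 24 (mod 29)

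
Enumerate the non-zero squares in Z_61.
QRs mod 61: {1, 3, 4, 5, 9, 12, 13, 14, 15, 16, 19, 20, 22, 25, 27, 34, 36, 39, 41, 42, 45, 46, 47, 48, 49, 52, 56, 57, 58, 60}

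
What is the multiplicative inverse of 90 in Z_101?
Since 101 is prime, by Fermat 90^(-1) ≡ 90^{99} ≡ 55 (mod 101). Verify: 90 × 55 = 4950 ≡ 1 (mod 101)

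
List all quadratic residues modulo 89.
Squares in Z_89*: {1, 2, 4, 5, 8, 9, 10, 11, 16, 17, 18, 20, 21, 22, 25, 32, 34, 36, 39, 40, 42, 44, 45, 47, 49, 50, 53, 55, 57, 64, 67, 68, 69, 71, 72, 73, 78, 79, 80, 81, 84, 85, 87, 88}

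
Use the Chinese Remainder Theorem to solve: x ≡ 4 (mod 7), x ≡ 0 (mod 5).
M = 7 × 5 = 35. M₁ = 5, y₁ ≡ 3 (mod 7). M₂ = 7, y₂ ≡ 3 (mod 5). x = 4×5×3 + 0×7×3 ≡ 25 (mod 35)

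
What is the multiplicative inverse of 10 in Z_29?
Since 29 is prime, by Fermat 10^(-1) ≡ 10^{27} ≡ 3 mod 29. Verify: 10 × 3 = 30 ≡ 1 mod 29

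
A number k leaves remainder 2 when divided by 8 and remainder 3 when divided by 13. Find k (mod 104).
M = 8 × 13 = 104. M₁ = 13, y₁ ≡ 5 (mod 8). M₂ = 8, y₂ ≡ 5 (mod 13). k = 2×13×5 + 3×8×5 ≡ 42 (mod 104)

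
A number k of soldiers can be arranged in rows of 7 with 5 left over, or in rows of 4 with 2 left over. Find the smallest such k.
M = 7 × 4 = 28. M₁ = 4, y₁ ≡ 2 mod 7. M₂ = 7, y₂ ≡ 3 mod 4. k = 5×4×2 + 2×7×3 ≡ 26 mod 28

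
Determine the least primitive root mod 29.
g = 2. Powers: [2, 4, 8, 16, 3, 6, 12, 24, ...] generates all 28 non-zero residues.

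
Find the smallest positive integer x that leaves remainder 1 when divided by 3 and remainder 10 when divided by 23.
M = 3 × 23 = 69. M₁ = 23, y₁ ≡ 2 mod 3. M₂ = 3, y₂ ≡ 8 mod 23. x = 1×23×2 + 10×3×8 ≡ 10 mod 69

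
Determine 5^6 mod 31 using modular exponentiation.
By repeated squaring mod 31: 5^{1}≡5, 5^{2}≡25, 5^{4}≡5. Then 5^{6} = 5^{4+2} ≡ 5 × 25 ≡ 1 mod 31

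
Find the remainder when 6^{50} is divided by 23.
By Fermat: 6^{22} ≡ 1 mod 23. 50 = 2×22 + 6. So 6^{50} ≡ 6^{6} ≡ 12 mod 23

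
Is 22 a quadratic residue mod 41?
By Euler's criterion: 22^{20} ≡ 40 (mod 41). Since this equals -1 (≡ 40), 22 is not a QR.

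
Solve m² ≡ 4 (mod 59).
The square roots of 4 mod 59 are 57 and 2. Verify: 57² = 3249 ≡ 4 (mod 59)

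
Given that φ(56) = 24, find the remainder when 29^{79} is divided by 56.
By Euler: 29^{24} ≡ 1 (mod 56) since gcd(29, 56) = 1. 79 = 3×24 + 7. So 29^{79} ≡ 29^{7} ≡ 29 (mod 56)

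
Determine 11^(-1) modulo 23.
Since 23 is prime, by Fermat 11^(-1) ≡ 11^{21} ≡ 21 (mod 23). Verify: 11 × 21 = 231 ≡ 1 (mod 23)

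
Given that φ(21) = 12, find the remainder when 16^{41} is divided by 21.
By Euler: 16^{12} ≡ 1 mod 21 since gcd(16, 21) = 1. 41 = 3×12 + 5. So 16^{41} ≡ 16^{5} ≡ 4 mod 21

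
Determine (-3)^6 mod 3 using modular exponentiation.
By repeated squaring mod 3: (-3)^{1}≡0, (-3)^{2}≡0, (-3)^{4}≡0. Then (-3)^{6} = (-3)^{4+2} ≡ 0 × 0 ≡ 0 mod 3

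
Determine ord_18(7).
Powers of 7 mod 18: 7^1≡7, 7^2≡13, 7^3≡1. Order = 3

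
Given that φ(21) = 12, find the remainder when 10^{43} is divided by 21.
By Euler: 10^{12} ≡ 1 (mod 21) since gcd(10, 21) = 1. 43 = 3×12 + 7. So 10^{43} ≡ 10^{7} ≡ 10 (mod 21)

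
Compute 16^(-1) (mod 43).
Since 43 is prime, by Fermat 16^(-1) ≡ 16^{41} ≡ 35 (mod 43). Verify: 16 × 35 = 560 ≡ 1 (mod 43)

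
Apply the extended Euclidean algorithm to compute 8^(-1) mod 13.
Extended GCD: 8(5) + 13(-3) = 1. So 8^(-1) ≡ 5 (mod 13). Verify: 8 × 5 = 40 ≡ 1 (mod 13)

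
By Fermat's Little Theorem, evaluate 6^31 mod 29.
By Fermat: 6^{28} ≡ 1 mod 29. So 6^{31} = 6^{28} · 6^{3} ≡ 6^{3} ≡ 13 mod 29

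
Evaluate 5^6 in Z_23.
By repeated squaring mod 23: 5^{1}≡5, 5^{2}≡2, 5^{4}≡4. Then 5^{6} = 5^{4+2} ≡ 4 × 2 ≡ 8 mod 23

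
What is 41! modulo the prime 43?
(42)! = (41)! × (42) ≡ -1 mod 43. So (41)! ≡ -1 × (42)^(-1) ≡ (-1)×(-1) = 1 mod 43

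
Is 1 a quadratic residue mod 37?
By Euler's criterion: 1^{18} ≡ 1 (mod 37). Since this equals 1, 1 is a QR.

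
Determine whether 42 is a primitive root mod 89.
42^{44} ≡ 1 mod 89 and 44 < 88, so ord_89(42) = 44 ≠ 88 and 42 is not a primitive root.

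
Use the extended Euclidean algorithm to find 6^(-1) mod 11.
Extended GCD: 6(2) + 11(-1) = 1. So 6^(-1) ≡ 2 (mod 11). Verify: 6 × 2 = 12 ≡ 1 (mod 11)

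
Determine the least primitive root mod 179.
g = 2. For each prime q|178: 2^{89}≡178, 2^{2}≡4, none ≡ 1, so ord_179(2) = 178 and 2 is a primitive root.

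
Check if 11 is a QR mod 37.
By Euler's criterion: 11^{18} ≡ 1 (mod 37). Since this equals 1, 11 is a QR.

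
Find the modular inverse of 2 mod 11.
Since 11 is prime, by Fermat 2^(-1) ≡ 2^{9} ≡ 6 (mod 11). Verify: 2 × 6 = 12 ≡ 1 (mod 11)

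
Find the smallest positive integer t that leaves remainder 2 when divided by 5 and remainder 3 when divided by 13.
M = 5 × 13 = 65. M₁ = 13, y₁ ≡ 2 mod 5. M₂ = 5, y₂ ≡ 8 mod 13. t = 2×13×2 + 3×5×8 ≡ 42 mod 65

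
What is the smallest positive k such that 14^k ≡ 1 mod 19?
Powers of 14 mod 19: 14^1≡14, 14^2≡6, 14^3≡8, 14^4≡17, 14^5≡10, 14^6≡7, 14^7≡3, 14^8≡4, 14^9≡18, 14^10≡5, 14^11≡13, 14^12≡11, 14^13≡2, 14^14≡9, 14^15≡12, 14^16≡16, 14^17≡15, 14^18≡1. So the order of 14 is 18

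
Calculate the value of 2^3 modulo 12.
2^{3} = 8 ≡ 8 mod 12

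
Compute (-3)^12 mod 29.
By repeated squaring (mod 29): (-3)^{1}≡26, (-3)^{2}≡9, (-3)^{4}≡23, (-3)^{8}≡7. Then (-3)^{12} = (-3)^{8+4} ≡ 7 × 23 ≡ 16 (mod 29)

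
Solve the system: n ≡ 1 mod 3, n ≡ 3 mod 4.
M = 3 × 4 = 12. M₁ = 4, y₁ ≡ 1 mod 3. M₂ = 3, y₂ ≡ 3 mod 4. n = 1×4×1 + 3×3×3 ≡ 7 mod 12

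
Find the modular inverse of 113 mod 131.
Since 131 is prime, by Fermat 113^(-1) ≡ 113^{129} ≡ 80 mod 131. Verify: 113 × 80 = 9040 ≡ 1 mod 131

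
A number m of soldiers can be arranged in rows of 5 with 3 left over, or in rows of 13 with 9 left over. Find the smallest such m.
M = 5 × 13 = 65. M₁ = 13, y₁ ≡ 2 mod 5. M₂ = 5, y₂ ≡ 8 mod 13. m = 3×13×2 + 9×5×8 ≡ 48 mod 65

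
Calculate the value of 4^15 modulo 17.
By repeated squaring mod 17: 4^{1}≡4, 4^{2}≡16, 4^{4}≡1, 4^{8}≡1. Then 4^{15} = 4^{8+4+2+1} ≡ 1 × 1 × 16 × 4 ≡ 13 mod 17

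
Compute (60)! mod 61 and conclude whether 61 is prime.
(60)! mod 61 = 60. Since 60 ≡ -1 mod 61, 61 is prime.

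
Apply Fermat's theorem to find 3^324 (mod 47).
By Fermat: 3^{46} ≡ 1 (mod 47). 324 ≡ 2 (mod 46). So 3^{324} ≡ 3^{2} ≡ 9 (mod 47)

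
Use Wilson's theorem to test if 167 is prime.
(166)! mod 167 = 166. Since 166 ≡ -1 (mod 167), 167 is prime.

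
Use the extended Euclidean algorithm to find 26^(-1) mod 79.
Extended GCD: 26(-3) + 79(1) = 1. So 26^(-1) ≡ -3 ≡ 76 mod 79. Verify: 26 × 76 = 1976 ≡ 1 mod 79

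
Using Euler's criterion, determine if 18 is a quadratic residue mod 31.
By Euler's criterion: 18^{15} ≡ 1 (mod 31). Since this equals 1, 18 is a QR.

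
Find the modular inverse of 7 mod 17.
Since 17 is prime, by Fermat 7^(-1) ≡ 7^{15} ≡ 5 (mod 17). Verify: 7 × 5 = 35 ≡ 1 (mod 17)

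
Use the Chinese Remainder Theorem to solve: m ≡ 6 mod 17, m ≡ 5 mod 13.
M = 17 × 13 = 221. M₁ = 13, y₁ ≡ 4 mod 17. M₂ = 17, y₂ ≡ 10 mod 13. m = 6×13×4 + 5×17×10 ≡ 57 mod 221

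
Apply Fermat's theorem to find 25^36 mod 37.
By Fermat's Little Theorem, 25^{36} ≡ 1 mod 37 since 37 is prime and gcd(25, 37) = 1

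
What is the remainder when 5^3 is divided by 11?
5^{3} = 125 ≡ 4 mod 11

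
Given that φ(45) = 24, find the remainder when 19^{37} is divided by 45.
By Euler: 19^{24} ≡ 1 (mod 45) since gcd(19, 45) = 1. 37 = 1×24 + 13. So 19^{37} ≡ 19^{13} ≡ 19 (mod 45)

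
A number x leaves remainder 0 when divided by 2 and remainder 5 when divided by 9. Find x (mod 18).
M = 2 × 9 = 18. M₁ = 9, y₁ ≡ 1 (mod 2). M₂ = 2, y₂ ≡ 5 (mod 9). x = 0×9×1 + 5×2×5 ≡ 14 (mod 18)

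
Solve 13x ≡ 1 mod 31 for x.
Since 31 is prime, by Fermat 13^(-1) ≡ 13^{29} ≡ 12 mod 31. Verify: 13 × 12 = 156 ≡ 1 mod 31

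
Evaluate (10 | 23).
(10/23) = 10^{11} mod 23 = -1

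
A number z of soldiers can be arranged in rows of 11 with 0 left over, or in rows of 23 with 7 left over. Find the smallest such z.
M = 11 × 23 = 253. M₁ = 23, y₁ ≡ 1 (mod 11). M₂ = 11, y₂ ≡ 21 (mod 23). z = 0×23×1 + 7×11×21 ≡ 99 (mod 253)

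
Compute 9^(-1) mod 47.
Since 47 is prime, by Fermat 9^(-1) ≡ 9^{45} ≡ 21 mod 47. Verify: 9 × 21 = 189 ≡ 1 mod 47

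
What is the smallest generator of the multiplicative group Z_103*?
g = 5. For each prime q|102: 5^{51}≡102, 5^{34}≡56, 5^{6}≡72, none ≡ 1, so ord_103(5) = 102 and 5 is a primitive root.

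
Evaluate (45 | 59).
(45/59) = 45^{29} mod 59 = 1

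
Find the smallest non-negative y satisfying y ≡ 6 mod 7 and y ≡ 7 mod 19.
M = 7 × 19 = 133. M₁ = 19, y₁ ≡ 3 mod 7. M₂ = 7, y₂ ≡ 11 mod 19. y = 6×19×3 + 7×7×11 ≡ 83 mod 133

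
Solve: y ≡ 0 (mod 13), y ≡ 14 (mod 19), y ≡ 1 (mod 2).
M = 13 × 19 × 2 = 494. M₁ = 38, y₁ ≡ 12 (mod 13). M₂ = 26, y₂ ≡ 11 (mod 19). M₃ = 247, y₃ ≡ 1 (mod 2). y = 0×38×12 + 14×26×11 + 1×247×1 ≡ 299 (mod 494)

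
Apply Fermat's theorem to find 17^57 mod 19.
By Fermat: 17^{18} ≡ 1 mod 19. 57 = 3×18 + 3. So 17^{57} ≡ 17^{3} ≡ 11 mod 19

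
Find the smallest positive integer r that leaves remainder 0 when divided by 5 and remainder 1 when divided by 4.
M = 5 × 4 = 20. M₁ = 4, y₁ ≡ 4 (mod 5). M₂ = 5, y₂ ≡ 1 (mod 4). r = 0×4×4 + 1×5×1 ≡ 5 (mod 20)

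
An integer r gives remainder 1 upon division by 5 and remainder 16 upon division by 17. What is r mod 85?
M = 5 × 17 = 85. M₁ = 17, y₁ ≡ 3 mod 5. M₂ = 5, y₂ ≡ 7 mod 17. r = 1×17×3 + 16×5×7 ≡ 16 mod 85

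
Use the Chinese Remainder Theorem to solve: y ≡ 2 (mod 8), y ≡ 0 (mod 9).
M = 8 × 9 = 72. M₁ = 9, y₁ ≡ 1 (mod 8). M₂ = 8, y₂ ≡ 8 (mod 9). y = 2×9×1 + 0×8×8 ≡ 18 (mod 72)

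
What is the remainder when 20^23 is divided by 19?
Using Fermat: 20^{18} ≡ 1 (mod 19). 23 ≡ 5 (mod 18). So 20^{23} ≡ 20^{5} ≡ 1 (mod 19)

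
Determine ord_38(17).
Powers of 17 mod 38: 17^1≡17, 17^2≡23, 17^3≡11, 17^4≡35, 17^5≡25, 17^6≡7, 17^7≡5, 17^8≡9, 17^9≡1. Order = 9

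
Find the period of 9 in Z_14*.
Powers of 9 mod 14: 9^1≡9, 9^2≡11, 9^3≡1. So the order of 9 is 3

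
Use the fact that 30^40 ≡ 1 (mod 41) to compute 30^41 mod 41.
By Fermat: 30^{40} ≡ 1 (mod 41). So 30^{41} = 30^{40} · 30^{1} ≡ 30^{1} ≡ 30 (mod 41)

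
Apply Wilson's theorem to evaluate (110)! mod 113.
(112)! = (110)! × (111) × (112) ≡ -1 (mod 113). So (110)! ≡ -1 × [(112)(111)]^(-1) ≡ 56 (mod 113)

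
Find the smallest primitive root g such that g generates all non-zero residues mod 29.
g = 2. Powers: [2, 4, 8, 16, 3, 6, 12, 24, 19, 9, ...] generates all 28 non-zero residues.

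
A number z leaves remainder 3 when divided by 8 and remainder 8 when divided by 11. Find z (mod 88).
M = 8 × 11 = 88. M₁ = 11, y₁ ≡ 3 (mod 8). M₂ = 8, y₂ ≡ 7 (mod 11). z = 3×11×3 + 8×8×7 ≡ 19 (mod 88)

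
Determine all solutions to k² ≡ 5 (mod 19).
The square roots of 5 mod 19 are 9 and 10. Verify: 9² = 81 ≡ 5 (mod 19)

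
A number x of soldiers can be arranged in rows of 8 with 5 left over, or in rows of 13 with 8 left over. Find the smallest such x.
M = 8 × 13 = 104. M₁ = 13, y₁ ≡ 5 mod 8. M₂ = 8, y₂ ≡ 5 mod 13. x = 5×13×5 + 8×8×5 ≡ 21 mod 104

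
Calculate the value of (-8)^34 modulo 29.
Using Fermat: (-8)^{28} ≡ 1 mod 29. 34 ≡ 6 mod 28. So (-8)^{34} ≡ (-8)^{6} ≡ 13 mod 29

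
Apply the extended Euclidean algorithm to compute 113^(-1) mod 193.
Extended GCD: 113(41) + 193(-24) = 1. So 113^(-1) ≡ 41 (mod 193). Verify: 113 × 41 = 4633 ≡ 1 (mod 193)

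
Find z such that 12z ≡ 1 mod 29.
Since 29 is prime, by Fermat 12^(-1) ≡ 12^{27} ≡ 17 mod 29. Verify: 12 × 17 = 204 ≡ 1 mod 29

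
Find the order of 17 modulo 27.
Powers of 17 mod 27: 17^1≡17, 17^2≡19, 17^3≡26, 17^4≡10, 17^5≡8, 17^6≡1. ord_27(17) = 6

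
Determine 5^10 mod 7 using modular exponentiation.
Using Fermat: 5^{6} ≡ 1 mod 7. 10 ≡ 4 mod 6. So 5^{10} ≡ 5^{4} ≡ 2 mod 7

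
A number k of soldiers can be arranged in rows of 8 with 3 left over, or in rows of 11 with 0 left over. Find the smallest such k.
M = 8 × 11 = 88. M₁ = 11, y₁ ≡ 3 mod 8. M₂ = 8, y₂ ≡ 7 mod 11. k = 3×11×3 + 0×8×7 ≡ 11 mod 88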